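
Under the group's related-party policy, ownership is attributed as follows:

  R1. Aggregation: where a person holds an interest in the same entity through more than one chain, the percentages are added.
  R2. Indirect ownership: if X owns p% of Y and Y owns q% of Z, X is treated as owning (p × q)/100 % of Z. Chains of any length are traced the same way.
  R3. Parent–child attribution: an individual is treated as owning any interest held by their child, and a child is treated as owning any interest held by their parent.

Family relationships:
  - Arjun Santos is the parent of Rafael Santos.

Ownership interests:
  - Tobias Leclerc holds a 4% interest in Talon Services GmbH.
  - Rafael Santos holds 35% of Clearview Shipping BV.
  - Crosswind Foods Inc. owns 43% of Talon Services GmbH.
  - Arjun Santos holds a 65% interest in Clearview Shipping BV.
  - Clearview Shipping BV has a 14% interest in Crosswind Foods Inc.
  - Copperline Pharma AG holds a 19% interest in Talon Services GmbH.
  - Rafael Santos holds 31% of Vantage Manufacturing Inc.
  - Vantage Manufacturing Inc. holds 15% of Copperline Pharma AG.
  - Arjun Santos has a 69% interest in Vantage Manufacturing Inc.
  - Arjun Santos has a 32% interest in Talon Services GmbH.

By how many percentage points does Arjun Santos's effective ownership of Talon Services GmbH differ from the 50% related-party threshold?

By parent–child attribution (R3), Arjun Santos is treated as also owning Rafael Santos's interest in Clearview Shipping BV, giving 65% + 35% = 100%.
By parent–child attribution (R3), Arjun Santos is treated as also owning Rafael Santos's interest in Vantage Manufacturing Inc, giving 69% + 31% = 100%.
Chain via Clearview Shipping BV → Crosswind Foods Inc. (R2): 100% × 14% × 43% = 6.02% of Talon Services GmbH.
Chain via Vantage Manufacturing Inc. → Copperline Pharma AG (R2): 100% × 15% × 19% = 2.85% of Talon Services GmbH.
Direct interest in Talon Services GmbH: 32%.
Aggregating (R1): 6.02% + 2.85% + 32% = 40.87%.
40.87% falls short of the 50% threshold by 9.13 percentage points.

9.13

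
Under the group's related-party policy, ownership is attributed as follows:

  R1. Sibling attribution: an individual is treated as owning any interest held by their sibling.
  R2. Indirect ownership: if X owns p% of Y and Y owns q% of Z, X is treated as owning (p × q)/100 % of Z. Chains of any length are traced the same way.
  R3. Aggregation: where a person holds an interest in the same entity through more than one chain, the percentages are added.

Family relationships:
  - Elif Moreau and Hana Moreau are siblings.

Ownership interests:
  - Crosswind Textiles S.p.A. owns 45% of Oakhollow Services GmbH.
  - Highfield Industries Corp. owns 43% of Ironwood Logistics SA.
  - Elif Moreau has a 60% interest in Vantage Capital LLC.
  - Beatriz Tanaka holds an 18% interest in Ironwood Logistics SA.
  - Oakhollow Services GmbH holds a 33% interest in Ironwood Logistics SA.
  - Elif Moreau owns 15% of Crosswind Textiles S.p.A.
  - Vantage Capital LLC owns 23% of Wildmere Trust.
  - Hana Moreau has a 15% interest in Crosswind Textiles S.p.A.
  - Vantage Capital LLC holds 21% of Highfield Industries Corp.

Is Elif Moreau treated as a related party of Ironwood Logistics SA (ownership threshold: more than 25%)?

No

By sibling attribution (R1), Elif Moreau is treated as also owning Hana Moreau's interest in Crosswind Textiles S.p.A, giving 15% + 15% = 30%.
Chain via Crosswind Textiles S.p.A. → Oakhollow Services GmbH (R2): 30% × 45% × 33% = 4.455% of Ironwood Logistics SA.
Chain via Vantage Capital LLC → Highfield Industries Corp. (R2): 60% × 21% × 43% = 5.418% of Ironwood Logistics SA.
Aggregating (R3): 4.455% + 5.418% = 9.873%.
9.873% does not exceed the 25% threshold, so Elif is not a related party to Ironwood Logistics SA.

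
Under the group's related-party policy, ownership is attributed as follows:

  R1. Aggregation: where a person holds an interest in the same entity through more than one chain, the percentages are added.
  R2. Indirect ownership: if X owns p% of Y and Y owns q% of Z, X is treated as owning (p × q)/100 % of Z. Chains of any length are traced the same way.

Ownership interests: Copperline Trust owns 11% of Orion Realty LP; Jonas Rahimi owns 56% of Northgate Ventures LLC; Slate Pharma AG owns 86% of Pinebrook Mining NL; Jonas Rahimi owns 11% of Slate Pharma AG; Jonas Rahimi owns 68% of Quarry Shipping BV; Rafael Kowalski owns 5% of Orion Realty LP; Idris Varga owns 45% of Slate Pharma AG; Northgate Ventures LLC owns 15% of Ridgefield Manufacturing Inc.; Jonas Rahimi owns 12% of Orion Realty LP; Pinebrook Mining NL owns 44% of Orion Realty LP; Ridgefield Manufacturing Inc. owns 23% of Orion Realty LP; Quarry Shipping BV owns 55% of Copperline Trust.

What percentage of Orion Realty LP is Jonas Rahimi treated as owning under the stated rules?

Chain via Northgate Ventures LLC → Ridgefield Manufacturing Inc. (R2): 56% × 15% × 23% = 1.932% of Orion Realty LP.
Chain via Quarry Shipping BV → Copperline Trust (R2): 68% × 55% × 11% = 4.114% of Orion Realty LP.
Chain via Slate Pharma AG → Pinebrook Mining NL (R2): 11% × 86% × 44% = 4.1624% of Orion Realty LP.
Direct interest in Orion Realty LP: 12%.
Aggregating (R1): 1.932% + 4.114% + 4.1624% + 12% = 22.2084%.

22.2084%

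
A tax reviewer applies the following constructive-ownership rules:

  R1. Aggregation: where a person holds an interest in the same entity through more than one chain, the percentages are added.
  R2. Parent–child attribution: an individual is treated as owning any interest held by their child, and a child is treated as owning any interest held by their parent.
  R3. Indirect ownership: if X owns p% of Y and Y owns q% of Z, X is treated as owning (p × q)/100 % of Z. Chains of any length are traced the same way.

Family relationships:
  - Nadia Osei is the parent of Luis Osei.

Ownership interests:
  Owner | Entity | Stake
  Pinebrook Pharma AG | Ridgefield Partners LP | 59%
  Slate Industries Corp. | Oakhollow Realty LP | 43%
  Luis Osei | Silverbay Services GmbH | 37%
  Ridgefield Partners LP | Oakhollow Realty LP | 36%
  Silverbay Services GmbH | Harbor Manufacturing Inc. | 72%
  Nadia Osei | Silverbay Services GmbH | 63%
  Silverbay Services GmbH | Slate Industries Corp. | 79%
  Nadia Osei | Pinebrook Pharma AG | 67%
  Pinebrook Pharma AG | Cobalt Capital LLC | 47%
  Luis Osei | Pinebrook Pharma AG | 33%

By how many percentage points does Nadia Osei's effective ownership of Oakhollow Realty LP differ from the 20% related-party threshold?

35.21

By parent–child attribution (R2), Nadia Osei is treated as also owning Luis Osei's interest in Pinebrook Pharma AG, giving 67% + 33% = 100%.
By parent–child attribution (R2), Nadia Osei is treated as also owning Luis Osei's interest in Silverbay Services GmbH, giving 63% + 37% = 100%.
Chain via Pinebrook Pharma AG → Ridgefield Partners LP (R3): 100% × 59% × 36% = 21.24% of Oakhollow Realty LP.
Chain via Silverbay Services GmbH → Slate Industries Corp. (R3): 100% × 79% × 43% = 33.97% of Oakhollow Realty LP.
Aggregating (R1): 21.24% + 33.97% = 55.21%.
55.21% exceeds the 20% threshold by 35.21 percentage points.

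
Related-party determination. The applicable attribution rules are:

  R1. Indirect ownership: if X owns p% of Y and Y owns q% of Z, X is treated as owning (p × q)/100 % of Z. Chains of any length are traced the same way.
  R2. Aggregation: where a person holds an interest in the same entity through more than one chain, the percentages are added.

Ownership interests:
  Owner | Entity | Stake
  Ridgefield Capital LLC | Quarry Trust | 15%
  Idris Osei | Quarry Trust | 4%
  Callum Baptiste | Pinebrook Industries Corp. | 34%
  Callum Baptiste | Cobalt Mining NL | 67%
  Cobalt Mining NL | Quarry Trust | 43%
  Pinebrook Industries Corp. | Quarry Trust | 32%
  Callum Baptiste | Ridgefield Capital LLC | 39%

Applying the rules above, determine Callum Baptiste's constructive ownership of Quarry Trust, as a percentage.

45.54%

Chain via Ridgefield Capital LLC (R1): 39% × 15% = 5.85% of Quarry Trust.
Chain via Cobalt Mining NL (R1): 67% × 43% = 28.81% of Quarry Trust.
Chain via Pinebrook Industries Corp. (R1): 34% × 32% = 10.88% of Quarry Trust.
Aggregating (R2): 5.85% + 28.81% + 10.88% = 45.54%.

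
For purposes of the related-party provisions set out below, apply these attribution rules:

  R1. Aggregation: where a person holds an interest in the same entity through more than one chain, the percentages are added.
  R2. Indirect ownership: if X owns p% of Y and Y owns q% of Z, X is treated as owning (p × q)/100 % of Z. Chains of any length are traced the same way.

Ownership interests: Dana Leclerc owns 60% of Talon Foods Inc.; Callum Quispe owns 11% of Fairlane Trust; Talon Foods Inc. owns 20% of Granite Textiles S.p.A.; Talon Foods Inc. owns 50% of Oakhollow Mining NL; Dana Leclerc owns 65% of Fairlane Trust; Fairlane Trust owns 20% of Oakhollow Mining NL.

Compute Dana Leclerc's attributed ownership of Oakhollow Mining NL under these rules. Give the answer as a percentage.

43%

Chain via Talon Foods Inc. (R2): 60% × 50% = 30% of Oakhollow Mining NL.
Chain via Fairlane Trust (R2): 65% × 20% = 13% of Oakhollow Mining NL.
Aggregating (R1): 30% + 13% = 43%.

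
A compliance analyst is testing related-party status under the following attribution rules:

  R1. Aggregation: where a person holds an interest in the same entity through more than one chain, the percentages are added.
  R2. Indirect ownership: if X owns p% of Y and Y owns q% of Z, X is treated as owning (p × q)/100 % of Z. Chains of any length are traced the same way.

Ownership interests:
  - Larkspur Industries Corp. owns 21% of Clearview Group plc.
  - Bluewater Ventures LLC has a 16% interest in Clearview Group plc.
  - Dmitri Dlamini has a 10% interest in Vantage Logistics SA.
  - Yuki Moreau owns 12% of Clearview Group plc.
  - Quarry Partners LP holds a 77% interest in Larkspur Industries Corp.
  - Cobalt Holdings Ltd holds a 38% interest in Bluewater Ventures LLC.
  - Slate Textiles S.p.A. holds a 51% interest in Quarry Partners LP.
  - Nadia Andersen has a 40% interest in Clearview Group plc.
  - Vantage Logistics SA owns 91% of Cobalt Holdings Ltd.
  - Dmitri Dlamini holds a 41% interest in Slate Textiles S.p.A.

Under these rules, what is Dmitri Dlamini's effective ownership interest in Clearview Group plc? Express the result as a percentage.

3.934427%

Chain via Slate Textiles S.p.A. → Quarry Partners LP → Larkspur Industries Corp. (R2): 41% × 51% × 77% × 21% = 3.381147% of Clearview Group plc.
Chain via Vantage Logistics SA → Cobalt Holdings Ltd → Bluewater Ventures LLC (R2): 10% × 91% × 38% × 16% = 0.55328% of Clearview Group plc.
Aggregating (R1): 3.381147% + 0.55328% = 3.934427%.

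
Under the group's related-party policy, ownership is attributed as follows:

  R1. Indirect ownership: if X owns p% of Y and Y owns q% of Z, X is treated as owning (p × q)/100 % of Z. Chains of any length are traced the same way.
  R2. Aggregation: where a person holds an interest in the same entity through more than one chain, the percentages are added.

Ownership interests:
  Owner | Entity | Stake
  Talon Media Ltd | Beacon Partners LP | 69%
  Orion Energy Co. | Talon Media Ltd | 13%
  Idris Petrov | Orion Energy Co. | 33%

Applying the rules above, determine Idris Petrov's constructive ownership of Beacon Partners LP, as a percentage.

2.9601%

Chain via Orion Energy Co. → Talon Media Ltd (R1): 33% × 13% × 69% = 2.9601% of Beacon Partners LP.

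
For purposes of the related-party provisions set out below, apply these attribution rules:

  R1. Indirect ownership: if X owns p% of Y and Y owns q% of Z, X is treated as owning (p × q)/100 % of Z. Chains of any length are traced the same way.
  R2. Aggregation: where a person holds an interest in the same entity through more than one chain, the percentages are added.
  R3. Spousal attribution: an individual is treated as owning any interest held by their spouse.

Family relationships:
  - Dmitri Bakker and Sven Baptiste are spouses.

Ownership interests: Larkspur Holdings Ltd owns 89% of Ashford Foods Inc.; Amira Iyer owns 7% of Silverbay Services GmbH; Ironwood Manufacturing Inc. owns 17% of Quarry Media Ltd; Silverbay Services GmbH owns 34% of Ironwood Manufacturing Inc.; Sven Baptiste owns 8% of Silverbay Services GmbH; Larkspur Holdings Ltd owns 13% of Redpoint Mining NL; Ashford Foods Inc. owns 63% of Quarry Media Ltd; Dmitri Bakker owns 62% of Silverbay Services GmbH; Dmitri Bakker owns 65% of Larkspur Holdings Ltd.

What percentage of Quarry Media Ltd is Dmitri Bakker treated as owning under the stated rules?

40.4915%

By spousal attribution (R3), Dmitri Bakker is treated as also owning Sven Baptiste's interest in Silverbay Services GmbH, giving 62% + 8% = 70%.
Chain via Larkspur Holdings Ltd → Ashford Foods Inc. (R1): 65% × 89% × 63% = 36.4455% of Quarry Media Ltd.
Chain via Silverbay Services GmbH → Ironwood Manufacturing Inc. (R1): 70% × 34% × 17% = 4.046% of Quarry Media Ltd.
Aggregating (R2): 36.4455% + 4.046% = 40.4915%.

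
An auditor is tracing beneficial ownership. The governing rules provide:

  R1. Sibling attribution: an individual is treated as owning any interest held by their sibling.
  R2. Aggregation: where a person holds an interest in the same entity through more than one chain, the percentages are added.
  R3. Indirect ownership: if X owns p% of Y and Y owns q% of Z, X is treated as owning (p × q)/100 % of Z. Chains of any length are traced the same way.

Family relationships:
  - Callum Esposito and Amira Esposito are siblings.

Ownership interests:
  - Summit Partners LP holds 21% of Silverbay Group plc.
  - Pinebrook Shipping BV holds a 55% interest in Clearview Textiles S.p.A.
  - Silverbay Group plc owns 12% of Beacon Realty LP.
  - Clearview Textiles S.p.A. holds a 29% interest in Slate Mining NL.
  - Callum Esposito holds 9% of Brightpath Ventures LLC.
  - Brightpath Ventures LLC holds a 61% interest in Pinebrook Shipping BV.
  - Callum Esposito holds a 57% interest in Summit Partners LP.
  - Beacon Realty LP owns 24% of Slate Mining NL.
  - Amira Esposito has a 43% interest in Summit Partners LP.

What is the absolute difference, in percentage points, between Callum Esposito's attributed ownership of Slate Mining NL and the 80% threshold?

78.519545

By sibling attribution (R1), Callum Esposito is treated as also owning Amira Esposito's interest in Summit Partners LP, giving 57% + 43% = 100%.
Chain via Summit Partners LP → Silverbay Group plc → Beacon Realty LP (R3): 100% × 21% × 12% × 24% = 0.6048% of Slate Mining NL.
Chain via Brightpath Ventures LLC → Pinebrook Shipping BV → Clearview Textiles S.p.A. (R3): 9% × 61% × 55% × 29% = 0.875655% of Slate Mining NL.
Aggregating (R2): 0.6048% + 0.875655% = 1.480455%.
1.480455% falls short of the 80% threshold by 78.519545 percentage points.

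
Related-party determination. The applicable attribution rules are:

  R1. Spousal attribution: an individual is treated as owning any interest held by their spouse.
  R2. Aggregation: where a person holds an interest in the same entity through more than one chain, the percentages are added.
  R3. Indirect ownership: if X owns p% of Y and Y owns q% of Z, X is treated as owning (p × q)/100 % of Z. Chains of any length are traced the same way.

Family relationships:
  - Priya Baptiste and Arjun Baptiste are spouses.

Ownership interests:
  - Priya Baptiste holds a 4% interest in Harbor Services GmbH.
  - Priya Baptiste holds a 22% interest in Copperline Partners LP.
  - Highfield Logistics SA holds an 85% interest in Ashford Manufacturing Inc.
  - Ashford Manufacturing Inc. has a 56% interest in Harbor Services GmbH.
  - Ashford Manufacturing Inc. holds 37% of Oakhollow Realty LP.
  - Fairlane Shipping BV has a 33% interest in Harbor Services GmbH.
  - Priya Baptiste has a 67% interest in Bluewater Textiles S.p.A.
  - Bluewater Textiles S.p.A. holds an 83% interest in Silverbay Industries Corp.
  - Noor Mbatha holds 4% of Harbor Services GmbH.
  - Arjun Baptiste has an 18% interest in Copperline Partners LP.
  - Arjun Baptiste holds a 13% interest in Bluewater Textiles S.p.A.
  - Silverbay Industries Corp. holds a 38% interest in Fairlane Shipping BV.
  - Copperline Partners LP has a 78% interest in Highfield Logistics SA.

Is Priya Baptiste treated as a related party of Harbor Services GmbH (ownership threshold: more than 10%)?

By spousal attribution (R1), Priya Baptiste is treated as also owning Arjun Baptiste's interest in Copperline Partners LP, giving 22% + 18% = 40%.
By spousal attribution (R1), Priya Baptiste is treated as also owning Arjun Baptiste's interest in Bluewater Textiles S.p.A, giving 67% + 13% = 80%.
Chain via Copperline Partners LP → Highfield Logistics SA → Ashford Manufacturing Inc. (R3): 40% × 78% × 85% × 56% = 14.8512% of Harbor Services GmbH.
Chain via Bluewater Textiles S.p.A. → Silverbay Industries Corp. → Fairlane Shipping BV (R3): 80% × 83% × 38% × 33% = 8.32656% of Harbor Services GmbH.
Direct interest in Harbor Services GmbH: 4%.
Aggregating (R2): 14.8512% + 8.32656% + 4% = 27.17776%.
27.17776% exceeds the 10% threshold, so Priya is a related party to Harbor Services GmbH.

Yes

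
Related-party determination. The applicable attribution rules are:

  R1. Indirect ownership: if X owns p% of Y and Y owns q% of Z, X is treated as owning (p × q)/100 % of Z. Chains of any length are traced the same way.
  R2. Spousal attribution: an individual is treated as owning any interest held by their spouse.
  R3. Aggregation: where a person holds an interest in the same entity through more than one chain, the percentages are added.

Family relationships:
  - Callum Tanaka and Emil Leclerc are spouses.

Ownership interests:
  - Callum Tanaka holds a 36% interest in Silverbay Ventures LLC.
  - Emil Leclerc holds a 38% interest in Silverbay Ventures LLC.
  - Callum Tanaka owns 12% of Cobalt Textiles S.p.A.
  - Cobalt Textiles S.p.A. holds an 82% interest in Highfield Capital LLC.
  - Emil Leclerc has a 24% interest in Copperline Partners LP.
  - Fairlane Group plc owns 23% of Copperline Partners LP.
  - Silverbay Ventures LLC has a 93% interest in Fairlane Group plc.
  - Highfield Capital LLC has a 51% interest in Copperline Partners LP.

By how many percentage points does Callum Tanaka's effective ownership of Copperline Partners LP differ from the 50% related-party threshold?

5.153

By spousal attribution (R2), Callum Tanaka is treated as also owning Emil Leclerc's interest in Silverbay Ventures LLC, giving 36% + 38% = 74%.
By spousal attribution (R2), Callum Tanaka is treated as owning Emil Leclerc's 24% interest in Copperline Partners LP.
Chain via Cobalt Textiles S.p.A. → Highfield Capital LLC (R1): 12% × 82% × 51% = 5.0184% of Copperline Partners LP.
Chain via Silverbay Ventures LLC → Fairlane Group plc (R1): 74% × 93% × 23% = 15.8286% of Copperline Partners LP.
Direct interest in Copperline Partners LP: 24%.
Aggregating (R3): 5.0184% + 15.8286% + 24% = 44.847%.
44.847% falls short of the 50% threshold by 5.153 percentage points.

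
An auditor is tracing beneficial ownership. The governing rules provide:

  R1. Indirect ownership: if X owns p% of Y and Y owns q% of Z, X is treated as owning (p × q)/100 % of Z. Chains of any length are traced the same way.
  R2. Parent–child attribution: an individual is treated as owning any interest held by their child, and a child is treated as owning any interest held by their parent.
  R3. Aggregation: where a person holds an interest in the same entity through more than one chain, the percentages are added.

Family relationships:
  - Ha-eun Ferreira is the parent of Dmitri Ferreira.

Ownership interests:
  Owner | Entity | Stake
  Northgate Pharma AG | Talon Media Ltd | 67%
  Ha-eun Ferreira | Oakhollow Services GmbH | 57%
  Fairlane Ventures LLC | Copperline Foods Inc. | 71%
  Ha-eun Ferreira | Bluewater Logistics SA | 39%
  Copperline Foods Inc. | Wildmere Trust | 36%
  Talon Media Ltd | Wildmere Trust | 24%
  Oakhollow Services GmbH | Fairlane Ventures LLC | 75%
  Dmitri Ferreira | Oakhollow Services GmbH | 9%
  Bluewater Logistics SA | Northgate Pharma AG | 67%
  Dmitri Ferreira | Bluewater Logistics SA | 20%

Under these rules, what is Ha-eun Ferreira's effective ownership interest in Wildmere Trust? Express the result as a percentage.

19.008624%

By parent–child attribution (R2), Ha-eun Ferreira is treated as also owning Dmitri Ferreira's interest in Bluewater Logistics SA, giving 39% + 20% = 59%.
By parent–child attribution (R2), Ha-eun Ferreira is treated as also owning Dmitri Ferreira's interest in Oakhollow Services GmbH, giving 57% + 9% = 66%.
Chain via Bluewater Logistics SA → Northgate Pharma AG → Talon Media Ltd (R1): 59% × 67% × 67% × 24% = 6.356424% of Wildmere Trust.
Chain via Oakhollow Services GmbH → Fairlane Ventures LLC → Copperline Foods Inc. (R1): 66% × 75% × 71% × 36% = 12.6522% of Wildmere Trust.
Aggregating (R3): 6.356424% + 12.6522% = 19.008624%.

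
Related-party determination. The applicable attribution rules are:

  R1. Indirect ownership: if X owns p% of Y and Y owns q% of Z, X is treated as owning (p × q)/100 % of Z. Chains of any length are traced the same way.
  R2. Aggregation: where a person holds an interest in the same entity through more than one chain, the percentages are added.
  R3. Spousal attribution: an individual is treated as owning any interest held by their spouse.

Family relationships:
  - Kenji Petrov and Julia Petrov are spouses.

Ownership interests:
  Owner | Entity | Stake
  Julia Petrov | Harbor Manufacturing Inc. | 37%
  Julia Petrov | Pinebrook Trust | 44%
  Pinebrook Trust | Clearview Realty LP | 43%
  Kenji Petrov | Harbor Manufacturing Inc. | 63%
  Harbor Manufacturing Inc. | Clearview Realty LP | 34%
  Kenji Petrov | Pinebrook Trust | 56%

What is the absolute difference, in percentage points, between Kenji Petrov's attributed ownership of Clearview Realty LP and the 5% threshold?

By spousal attribution (R3), Kenji Petrov is treated as also owning Julia Petrov's interest in Pinebrook Trust, giving 56% + 44% = 100%.
By spousal attribution (R3), Kenji Petrov is treated as also owning Julia Petrov's interest in Harbor Manufacturing Inc, giving 63% + 37% = 100%.
Chain via Pinebrook Trust (R1): 100% × 43% = 43% of Clearview Realty LP.
Chain via Harbor Manufacturing Inc. (R1): 100% × 34% = 34% of Clearview Realty LP.
Aggregating (R2): 43% + 34% = 77%.
77% exceeds the 5% threshold by 72 percentage points.

72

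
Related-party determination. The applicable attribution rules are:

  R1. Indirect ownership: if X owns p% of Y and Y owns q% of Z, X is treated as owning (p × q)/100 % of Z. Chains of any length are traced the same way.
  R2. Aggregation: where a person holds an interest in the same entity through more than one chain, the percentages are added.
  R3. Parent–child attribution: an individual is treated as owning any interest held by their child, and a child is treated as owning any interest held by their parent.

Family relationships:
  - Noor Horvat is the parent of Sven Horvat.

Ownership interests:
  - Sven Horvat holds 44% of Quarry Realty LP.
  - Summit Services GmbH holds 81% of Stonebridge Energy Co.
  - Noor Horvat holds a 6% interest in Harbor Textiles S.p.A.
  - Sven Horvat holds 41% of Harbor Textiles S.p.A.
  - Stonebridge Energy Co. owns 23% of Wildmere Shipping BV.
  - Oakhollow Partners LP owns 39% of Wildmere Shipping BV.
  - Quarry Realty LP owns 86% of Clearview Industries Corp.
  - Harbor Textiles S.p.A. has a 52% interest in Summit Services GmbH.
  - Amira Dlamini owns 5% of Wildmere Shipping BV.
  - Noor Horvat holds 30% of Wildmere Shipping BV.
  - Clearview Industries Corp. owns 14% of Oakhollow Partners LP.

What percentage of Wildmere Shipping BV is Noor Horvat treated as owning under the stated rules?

36.619236%

By parent–child attribution (R3), Noor Horvat is treated as also owning Sven Horvat's interest in Harbor Textiles S.p.A, giving 6% + 41% = 47%.
By parent–child attribution (R3), Noor Horvat is treated as owning Sven Horvat's 44% interest in Quarry Realty LP.
Chain via Harbor Textiles S.p.A. → Summit Services GmbH → Stonebridge Energy Co. (R1): 47% × 52% × 81% × 23% = 4.553172% of Wildmere Shipping BV.
Direct interest in Wildmere Shipping BV: 30%.
Chain via Quarry Realty LP → Clearview Industries Corp. → Oakhollow Partners LP (R1): 44% × 86% × 14% × 39% = 2.066064% of Wildmere Shipping BV.
Aggregating (R2): 4.553172% + 30% + 2.066064% = 36.619236%.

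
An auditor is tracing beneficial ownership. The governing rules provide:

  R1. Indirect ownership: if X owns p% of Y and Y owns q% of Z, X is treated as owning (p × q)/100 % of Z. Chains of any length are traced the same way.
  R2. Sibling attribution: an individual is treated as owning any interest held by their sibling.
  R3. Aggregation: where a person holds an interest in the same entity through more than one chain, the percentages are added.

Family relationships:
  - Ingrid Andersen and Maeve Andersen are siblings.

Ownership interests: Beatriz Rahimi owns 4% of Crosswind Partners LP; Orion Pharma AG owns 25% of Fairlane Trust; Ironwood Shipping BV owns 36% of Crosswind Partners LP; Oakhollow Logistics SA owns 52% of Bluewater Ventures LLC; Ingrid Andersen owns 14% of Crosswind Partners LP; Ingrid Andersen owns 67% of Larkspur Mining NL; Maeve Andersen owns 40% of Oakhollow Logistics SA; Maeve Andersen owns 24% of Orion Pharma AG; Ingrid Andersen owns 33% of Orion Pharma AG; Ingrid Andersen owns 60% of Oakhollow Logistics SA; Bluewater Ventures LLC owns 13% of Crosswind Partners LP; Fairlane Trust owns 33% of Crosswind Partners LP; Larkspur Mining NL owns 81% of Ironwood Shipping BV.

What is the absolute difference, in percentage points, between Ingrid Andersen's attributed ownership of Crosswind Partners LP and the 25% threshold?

By sibling attribution (R2), Ingrid Andersen is treated as also owning Maeve Andersen's interest in Oakhollow Logistics SA, giving 60% + 40% = 100%.
By sibling attribution (R2), Ingrid Andersen is treated as also owning Maeve Andersen's interest in Orion Pharma AG, giving 33% + 24% = 57%.
Chain via Oakhollow Logistics SA → Bluewater Ventures LLC (R1): 100% × 52% × 13% = 6.76% of Crosswind Partners LP.
Chain via Orion Pharma AG → Fairlane Trust (R1): 57% × 25% × 33% = 4.7025% of Crosswind Partners LP.
Chain via Larkspur Mining NL → Ironwood Shipping BV (R1): 67% × 81% × 36% = 19.5372% of Crosswind Partners LP.
Direct interest in Crosswind Partners LP: 14%.
Aggregating (R3): 6.76% + 4.7025% + 19.5372% + 14% = 44.9997%.
44.9997% exceeds the 25% threshold by 19.9997 percentage points.

19.9997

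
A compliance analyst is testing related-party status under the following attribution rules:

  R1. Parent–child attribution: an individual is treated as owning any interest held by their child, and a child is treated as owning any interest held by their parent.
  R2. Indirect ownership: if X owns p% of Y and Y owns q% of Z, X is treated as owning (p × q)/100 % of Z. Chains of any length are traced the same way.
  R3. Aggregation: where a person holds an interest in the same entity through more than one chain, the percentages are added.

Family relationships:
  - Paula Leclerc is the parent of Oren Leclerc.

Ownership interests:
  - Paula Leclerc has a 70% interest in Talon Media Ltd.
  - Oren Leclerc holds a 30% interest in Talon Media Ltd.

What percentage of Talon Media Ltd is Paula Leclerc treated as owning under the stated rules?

100%

By parent–child attribution (R1), Paula Leclerc is treated as also owning Oren Leclerc's interest in Talon Media Ltd, giving 70% + 30% = 100%.
Direct interest in Talon Media Ltd: 100%.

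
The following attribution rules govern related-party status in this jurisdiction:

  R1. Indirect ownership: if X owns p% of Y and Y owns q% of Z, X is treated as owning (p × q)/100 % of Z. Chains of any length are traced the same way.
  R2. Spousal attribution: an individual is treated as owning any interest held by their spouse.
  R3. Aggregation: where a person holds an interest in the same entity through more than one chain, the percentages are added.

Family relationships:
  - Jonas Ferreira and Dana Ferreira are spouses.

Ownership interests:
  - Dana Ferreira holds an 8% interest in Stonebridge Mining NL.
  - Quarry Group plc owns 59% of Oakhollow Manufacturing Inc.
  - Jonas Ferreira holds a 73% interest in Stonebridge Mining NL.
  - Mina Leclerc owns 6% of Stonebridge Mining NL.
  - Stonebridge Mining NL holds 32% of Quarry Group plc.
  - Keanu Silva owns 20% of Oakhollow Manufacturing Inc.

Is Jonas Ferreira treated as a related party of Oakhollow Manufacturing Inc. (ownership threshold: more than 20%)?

No

By spousal attribution (R2), Jonas Ferreira is treated as also owning Dana Ferreira's interest in Stonebridge Mining NL, giving 73% + 8% = 81%.
Chain via Stonebridge Mining NL → Quarry Group plc (R1): 81% × 32% × 59% = 15.2928% of Oakhollow Manufacturing Inc.
15.2928% does not exceed the 20% threshold, so Jonas is not a related party to Oakhollow Manufacturing Inc.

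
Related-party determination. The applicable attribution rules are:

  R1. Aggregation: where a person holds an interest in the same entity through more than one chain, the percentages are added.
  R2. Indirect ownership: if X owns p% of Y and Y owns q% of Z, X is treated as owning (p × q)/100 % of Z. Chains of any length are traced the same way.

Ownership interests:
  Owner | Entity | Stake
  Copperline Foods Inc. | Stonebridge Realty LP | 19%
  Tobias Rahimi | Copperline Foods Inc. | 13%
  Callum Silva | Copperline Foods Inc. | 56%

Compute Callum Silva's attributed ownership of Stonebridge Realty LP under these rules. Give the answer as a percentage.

Chain via Copperline Foods Inc. (R2): 56% × 19% = 10.64% of Stonebridge Realty LP.

10.64%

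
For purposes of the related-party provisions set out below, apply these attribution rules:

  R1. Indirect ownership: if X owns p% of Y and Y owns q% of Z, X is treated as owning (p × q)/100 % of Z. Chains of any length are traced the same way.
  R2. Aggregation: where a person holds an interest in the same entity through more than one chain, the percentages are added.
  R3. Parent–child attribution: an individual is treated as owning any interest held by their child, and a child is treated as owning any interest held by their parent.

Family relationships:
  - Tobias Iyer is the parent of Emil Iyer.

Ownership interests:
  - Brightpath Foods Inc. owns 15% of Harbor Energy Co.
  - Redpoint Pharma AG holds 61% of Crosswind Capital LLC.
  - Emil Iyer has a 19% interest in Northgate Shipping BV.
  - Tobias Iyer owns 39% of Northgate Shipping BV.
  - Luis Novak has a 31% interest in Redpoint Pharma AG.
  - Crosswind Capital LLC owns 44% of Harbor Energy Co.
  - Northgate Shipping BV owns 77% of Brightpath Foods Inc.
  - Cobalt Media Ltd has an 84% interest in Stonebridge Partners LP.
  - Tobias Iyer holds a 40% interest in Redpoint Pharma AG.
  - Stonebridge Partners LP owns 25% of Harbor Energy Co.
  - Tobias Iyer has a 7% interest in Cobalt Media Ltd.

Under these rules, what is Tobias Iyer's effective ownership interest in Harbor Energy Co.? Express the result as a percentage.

18.905%

By parent–child attribution (R3), Tobias Iyer is treated as also owning Emil Iyer's interest in Northgate Shipping BV, giving 39% + 19% = 58%.
Chain via Northgate Shipping BV → Brightpath Foods Inc. (R1): 58% × 77% × 15% = 6.699% of Harbor Energy Co.
Chain via Redpoint Pharma AG → Crosswind Capital LLC (R1): 40% × 61% × 44% = 10.736% of Harbor Energy Co.
Chain via Cobalt Media Ltd → Stonebridge Partners LP (R1): 7% × 84% × 25% = 1.47% of Harbor Energy Co.
Aggregating (R2): 6.699% + 10.736% + 1.47% = 18.905%.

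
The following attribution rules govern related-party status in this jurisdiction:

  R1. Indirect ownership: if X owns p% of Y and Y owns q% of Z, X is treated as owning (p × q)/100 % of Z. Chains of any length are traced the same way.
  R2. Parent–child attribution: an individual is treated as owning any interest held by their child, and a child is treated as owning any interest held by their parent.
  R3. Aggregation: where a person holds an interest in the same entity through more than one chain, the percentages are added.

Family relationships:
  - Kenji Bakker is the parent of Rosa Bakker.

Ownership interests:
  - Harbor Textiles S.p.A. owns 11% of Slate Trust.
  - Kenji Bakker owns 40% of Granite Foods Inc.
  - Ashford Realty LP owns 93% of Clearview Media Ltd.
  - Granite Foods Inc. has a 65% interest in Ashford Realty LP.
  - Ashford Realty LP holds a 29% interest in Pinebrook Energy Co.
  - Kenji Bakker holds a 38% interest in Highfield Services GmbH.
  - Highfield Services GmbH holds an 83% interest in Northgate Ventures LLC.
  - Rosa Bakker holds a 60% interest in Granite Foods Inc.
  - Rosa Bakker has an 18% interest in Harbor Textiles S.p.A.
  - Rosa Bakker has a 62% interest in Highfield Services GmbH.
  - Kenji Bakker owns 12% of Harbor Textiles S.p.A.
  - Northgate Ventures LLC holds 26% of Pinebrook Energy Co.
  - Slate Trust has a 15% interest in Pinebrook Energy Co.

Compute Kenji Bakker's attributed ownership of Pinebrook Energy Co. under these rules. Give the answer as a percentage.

40.925%

By parent–child attribution (R2), Kenji Bakker is treated as also owning Rosa Bakker's interest in Highfield Services GmbH, giving 38% + 62% = 100%.
By parent–child attribution (R2), Kenji Bakker is treated as also owning Rosa Bakker's interest in Harbor Textiles S.p.A, giving 12% + 18% = 30%.
By parent–child attribution (R2), Kenji Bakker is treated as also owning Rosa Bakker's interest in Granite Foods Inc, giving 40% + 60% = 100%.
Chain via Highfield Services GmbH → Northgate Ventures LLC (R1): 100% × 83% × 26% = 21.58% of Pinebrook Energy Co.
Chain via Harbor Textiles S.p.A. → Slate Trust (R1): 30% × 11% × 15% = 0.495% of Pinebrook Energy Co.
Chain via Granite Foods Inc. → Ashford Realty LP (R1): 100% × 65% × 29% = 18.85% of Pinebrook Energy Co.
Aggregating (R3): 21.58% + 0.495% + 18.85% = 40.925%.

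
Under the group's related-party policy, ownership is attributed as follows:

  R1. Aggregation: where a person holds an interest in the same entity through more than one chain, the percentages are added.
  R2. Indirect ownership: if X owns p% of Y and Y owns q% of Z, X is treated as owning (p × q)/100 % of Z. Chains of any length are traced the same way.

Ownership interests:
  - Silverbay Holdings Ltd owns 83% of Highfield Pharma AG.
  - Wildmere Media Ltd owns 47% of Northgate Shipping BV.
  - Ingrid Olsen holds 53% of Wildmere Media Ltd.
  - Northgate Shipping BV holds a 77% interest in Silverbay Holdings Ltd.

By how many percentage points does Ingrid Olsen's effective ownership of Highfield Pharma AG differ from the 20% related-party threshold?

Chain via Wildmere Media Ltd → Northgate Shipping BV → Silverbay Holdings Ltd (R2): 53% × 47% × 77% × 83% = 15.919981% of Highfield Pharma AG.
15.919981% falls short of the 20% threshold by 4.080019 percentage points.

4.080019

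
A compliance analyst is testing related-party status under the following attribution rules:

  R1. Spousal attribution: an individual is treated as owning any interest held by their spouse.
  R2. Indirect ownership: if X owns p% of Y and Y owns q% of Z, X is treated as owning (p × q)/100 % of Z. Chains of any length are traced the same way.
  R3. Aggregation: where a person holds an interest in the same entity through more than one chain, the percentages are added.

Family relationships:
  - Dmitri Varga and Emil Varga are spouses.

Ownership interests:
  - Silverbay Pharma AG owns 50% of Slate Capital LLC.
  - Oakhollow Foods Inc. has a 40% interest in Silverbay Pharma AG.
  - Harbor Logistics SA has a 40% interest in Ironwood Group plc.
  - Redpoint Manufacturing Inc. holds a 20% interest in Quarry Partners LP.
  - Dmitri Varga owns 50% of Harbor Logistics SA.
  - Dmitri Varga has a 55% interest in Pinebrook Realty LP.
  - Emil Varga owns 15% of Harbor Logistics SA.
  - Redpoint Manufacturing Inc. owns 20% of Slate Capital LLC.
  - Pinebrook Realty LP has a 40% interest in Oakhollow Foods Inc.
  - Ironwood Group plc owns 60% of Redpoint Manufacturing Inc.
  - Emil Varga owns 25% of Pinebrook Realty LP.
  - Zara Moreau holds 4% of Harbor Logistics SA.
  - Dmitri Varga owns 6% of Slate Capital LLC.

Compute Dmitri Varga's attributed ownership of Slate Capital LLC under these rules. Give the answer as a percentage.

By spousal attribution (R1), Dmitri Varga is treated as also owning Emil Varga's interest in Harbor Logistics SA, giving 50% + 15% = 65%.
By spousal attribution (R1), Dmitri Varga is treated as also owning Emil Varga's interest in Pinebrook Realty LP, giving 55% + 25% = 80%.
Chain via Harbor Logistics SA → Ironwood Group plc → Redpoint Manufacturing Inc. (R2): 65% × 40% × 60% × 20% = 3.12% of Slate Capital LLC.
Chain via Pinebrook Realty LP → Oakhollow Foods Inc. → Silverbay Pharma AG (R2): 80% × 40% × 40% × 50% = 6.4% of Slate Capital LLC.
Direct interest in Slate Capital LLC: 6%.
Aggregating (R3): 3.12% + 6.4% + 6% = 15.52%.

15.52%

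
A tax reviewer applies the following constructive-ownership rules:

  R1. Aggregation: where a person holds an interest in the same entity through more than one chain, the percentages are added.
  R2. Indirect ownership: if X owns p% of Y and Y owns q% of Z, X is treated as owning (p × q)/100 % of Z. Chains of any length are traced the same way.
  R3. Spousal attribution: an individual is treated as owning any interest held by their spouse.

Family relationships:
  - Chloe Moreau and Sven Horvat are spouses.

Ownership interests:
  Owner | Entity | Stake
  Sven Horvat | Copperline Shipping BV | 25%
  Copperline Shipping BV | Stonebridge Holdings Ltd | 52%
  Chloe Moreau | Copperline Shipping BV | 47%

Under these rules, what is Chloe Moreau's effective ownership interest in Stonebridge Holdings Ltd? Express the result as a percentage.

By spousal attribution (R3), Chloe Moreau is treated as also owning Sven Horvat's interest in Copperline Shipping BV, giving 47% + 25% = 72%.
Chain via Copperline Shipping BV (R2): 72% × 52% = 37.44% of Stonebridge Holdings Ltd.

37.44%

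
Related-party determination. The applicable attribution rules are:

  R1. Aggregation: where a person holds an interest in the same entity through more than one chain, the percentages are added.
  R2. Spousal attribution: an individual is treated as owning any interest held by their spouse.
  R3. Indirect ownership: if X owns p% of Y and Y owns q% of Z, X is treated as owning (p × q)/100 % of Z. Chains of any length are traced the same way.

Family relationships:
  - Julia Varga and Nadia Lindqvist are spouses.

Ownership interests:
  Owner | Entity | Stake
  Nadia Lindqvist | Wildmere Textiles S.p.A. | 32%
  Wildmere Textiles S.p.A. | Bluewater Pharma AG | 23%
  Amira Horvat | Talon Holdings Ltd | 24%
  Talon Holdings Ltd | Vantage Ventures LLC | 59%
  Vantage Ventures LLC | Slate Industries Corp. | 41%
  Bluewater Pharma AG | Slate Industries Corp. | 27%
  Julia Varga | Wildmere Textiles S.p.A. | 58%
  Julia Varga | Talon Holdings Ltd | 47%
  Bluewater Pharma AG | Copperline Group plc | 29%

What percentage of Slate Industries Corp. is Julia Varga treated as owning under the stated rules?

By spousal attribution (R2), Julia Varga is treated as also owning Nadia Lindqvist's interest in Wildmere Textiles S.p.A, giving 58% + 32% = 90%.
Chain via Talon Holdings Ltd → Vantage Ventures LLC (R3): 47% × 59% × 41% = 11.3693% of Slate Industries Corp.
Chain via Wildmere Textiles S.p.A. → Bluewater Pharma AG (R3): 90% × 23% × 27% = 5.589% of Slate Industries Corp.
Aggregating (R1): 11.3693% + 5.589% = 16.9583%.

16.9583%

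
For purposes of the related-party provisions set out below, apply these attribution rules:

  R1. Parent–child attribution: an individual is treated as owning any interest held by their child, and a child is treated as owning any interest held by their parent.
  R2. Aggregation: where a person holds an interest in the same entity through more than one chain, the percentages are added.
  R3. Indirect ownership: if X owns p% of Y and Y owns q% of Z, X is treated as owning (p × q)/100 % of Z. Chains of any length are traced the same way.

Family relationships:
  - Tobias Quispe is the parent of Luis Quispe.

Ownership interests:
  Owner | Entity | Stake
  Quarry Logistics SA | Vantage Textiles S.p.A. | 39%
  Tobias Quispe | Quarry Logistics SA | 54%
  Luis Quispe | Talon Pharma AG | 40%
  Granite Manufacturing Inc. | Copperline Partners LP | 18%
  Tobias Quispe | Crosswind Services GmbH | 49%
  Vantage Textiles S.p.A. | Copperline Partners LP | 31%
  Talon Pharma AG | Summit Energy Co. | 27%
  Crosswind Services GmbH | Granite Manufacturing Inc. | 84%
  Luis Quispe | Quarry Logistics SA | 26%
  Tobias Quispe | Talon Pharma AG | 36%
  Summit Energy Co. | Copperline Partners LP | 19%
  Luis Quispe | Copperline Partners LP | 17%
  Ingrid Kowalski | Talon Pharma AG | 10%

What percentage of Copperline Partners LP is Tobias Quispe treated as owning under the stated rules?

37.9796%

By parent–child attribution (R1), Tobias Quispe is treated as also owning Luis Quispe's interest in Quarry Logistics SA, giving 54% + 26% = 80%.
By parent–child attribution (R1), Tobias Quispe is treated as also owning Luis Quispe's interest in Talon Pharma AG, giving 36% + 40% = 76%.
By parent–child attribution (R1), Tobias Quispe is treated as owning Luis Quispe's 17% interest in Copperline Partners LP.
Chain via Crosswind Services GmbH → Granite Manufacturing Inc. (R3): 49% × 84% × 18% = 7.4088% of Copperline Partners LP.
Chain via Quarry Logistics SA → Vantage Textiles S.p.A. (R3): 80% × 39% × 31% = 9.672% of Copperline Partners LP.
Chain via Talon Pharma AG → Summit Energy Co. (R3): 76% × 27% × 19% = 3.8988% of Copperline Partners LP.
Direct interest in Copperline Partners LP: 17%.
Aggregating (R2): 7.4088% + 9.672% + 3.8988% + 17% = 37.9796%.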